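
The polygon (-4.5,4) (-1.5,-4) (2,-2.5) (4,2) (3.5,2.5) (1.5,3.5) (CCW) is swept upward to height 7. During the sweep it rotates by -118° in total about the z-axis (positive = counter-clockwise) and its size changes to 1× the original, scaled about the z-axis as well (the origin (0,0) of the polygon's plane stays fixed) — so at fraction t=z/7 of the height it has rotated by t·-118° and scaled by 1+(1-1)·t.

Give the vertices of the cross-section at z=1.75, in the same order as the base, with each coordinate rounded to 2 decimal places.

Cross-section at z=1.75: (-1.95,5.70) (-3.28,-2.74) (0.51,-3.16) (4.47,-0.23) (4.28,0.45) (3.03,2.31)

t = z/height = 1.75/7 = 0.25
s = 1 + (scale-1)·z/height = 1 + (1-1)·1.75/7 = 1.000000
θ = twist·z/height = -118°·1.75/7 = -29.5000° = -0.514872 rad
cos θ = 0.870356, sin θ = -0.492424 (intermediates below are computed at full precision and shown rounded to 5 d.p.)
v1: (-4.5,4) → rotate → (-1.94691,5.69733) → ×s → (-1.94691,5.69733) → (-1.95,5.70)
v2: (-1.5,-4) → rotate → (-3.27523,-2.74279) → ×s → (-3.27523,-2.74279) → (-3.28,-2.74)
v3: (2,-2.5) → rotate → (0.50965,-3.16074) → ×s → (0.50965,-3.16074) → (0.51,-3.16)
v4: (4,2) → rotate → (4.46627,-0.22898) → ×s → (4.46627,-0.22898) → (4.47,-0.23)
v5: (3.5,2.5) → rotate → (4.27730,0.45241) → ×s → (4.27730,0.45241) → (4.28,0.45)
v6: (1.5,3.5) → rotate → (3.02902,2.30761) → ×s → (3.02902,2.30761) → (3.03,2.31)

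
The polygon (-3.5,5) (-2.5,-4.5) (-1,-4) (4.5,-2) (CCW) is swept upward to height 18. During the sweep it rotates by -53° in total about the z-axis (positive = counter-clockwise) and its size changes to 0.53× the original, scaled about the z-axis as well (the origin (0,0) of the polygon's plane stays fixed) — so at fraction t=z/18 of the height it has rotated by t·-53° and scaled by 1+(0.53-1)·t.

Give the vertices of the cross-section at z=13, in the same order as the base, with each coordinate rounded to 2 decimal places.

t = z/height = 13/18 = 0.722222
s = 1 + (scale-1)·z/height = 1 + (0.53-1)·13/18 = 0.660556
θ = twist·z/height = -53°·13/18 = -38.2778° = -0.668073 rad
cos θ = 0.785017, sin θ = -0.619475 (intermediates below are computed at full precision and shown rounded to 5 d.p.)
v1: (-3.5,5) → rotate → (0.34981,6.09324) → ×s → (0.23107,4.02493) → (0.23,4.02)
v2: (-2.5,-4.5) → rotate → (-4.75018,-1.98389) → ×s → (-3.13776,-1.31047) → (-3.14,-1.31)
v3: (-1,-4) → rotate → (-3.26292,-2.52059) → ×s → (-2.15534,-1.66499) → (-2.16,-1.66)
v4: (4.5,-2) → rotate → (2.29363,-4.35767) → ×s → (1.51507,-2.87848) → (1.52,-2.88)

Cross-section at z=13: (0.23,4.02) (-3.14,-1.31) (-2.16,-1.66) (1.52,-2.88)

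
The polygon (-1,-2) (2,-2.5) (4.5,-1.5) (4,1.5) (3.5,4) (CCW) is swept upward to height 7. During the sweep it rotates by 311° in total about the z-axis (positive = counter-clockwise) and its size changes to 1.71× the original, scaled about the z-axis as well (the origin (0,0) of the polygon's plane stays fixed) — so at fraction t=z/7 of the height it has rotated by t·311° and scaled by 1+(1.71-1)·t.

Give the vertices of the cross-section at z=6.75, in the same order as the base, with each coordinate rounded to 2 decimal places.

t = z/height = 6.75/7 = 0.964286
s = 1 + (scale-1)·z/height = 1 + (1.71-1)·6.75/7 = 1.684643
θ = twist·z/height = 311°·6.75/7 = 299.8929° = 5.234118 rad
cos θ = 0.498380, sin θ = -0.866959 (intermediates below are computed at full precision and shown rounded to 5 d.p.)
v1: (-1,-2) → rotate → (-2.23230,-0.12980) → ×s → (-3.76062,-0.21867) → (-3.76,-0.22)
v2: (2,-2.5) → rotate → (-1.17064,-2.97987) → ×s → (-1.97211,-5.02001) → (-1.97,-5.02)
v3: (4.5,-1.5) → rotate → (0.94227,-4.64888) → ×s → (1.58739,-7.83171) → (1.59,-7.83)
v4: (4,1.5) → rotate → (3.29396,-2.72027) → ×s → (5.54914,-4.58268) → (5.55,-4.58)
v5: (3.5,4) → rotate → (5.21216,-1.04084) → ×s → (8.78064,-1.75344) → (8.78,-1.75)

Cross-section at z=6.75: (-3.76,-0.22) (-1.97,-5.02) (1.59,-7.83) (5.55,-4.58) (8.78,-1.75)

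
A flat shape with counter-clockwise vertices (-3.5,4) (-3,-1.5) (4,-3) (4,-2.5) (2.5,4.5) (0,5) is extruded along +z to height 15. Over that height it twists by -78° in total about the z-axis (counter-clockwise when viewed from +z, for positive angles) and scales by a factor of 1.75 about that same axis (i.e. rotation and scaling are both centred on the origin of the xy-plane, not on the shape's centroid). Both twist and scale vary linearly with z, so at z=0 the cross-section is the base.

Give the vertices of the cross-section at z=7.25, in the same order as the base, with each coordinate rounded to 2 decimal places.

t = z/height = 7.25/15 = 0.483333
s = 1 + (scale-1)·z/height = 1 + (1.75-1)·7.25/15 = 1.362500
θ = twist·z/height = -78°·7.25/15 = -37.7000° = -0.657989 rad
cos θ = 0.791224, sin θ = -0.611527 (intermediates below are computed at full precision and shown rounded to 5 d.p.)
v1: (-3.5,4) → rotate → (-0.32317,5.30524) → ×s → (-0.44032,7.22839) → (-0.44,7.23)
v2: (-3,-1.5) → rotate → (-3.29096,0.64775) → ×s → (-4.48393,0.88255) → (-4.48,0.88)
v3: (4,-3) → rotate → (1.33031,-4.81978) → ×s → (1.81255,-6.56695) → (1.81,-6.57)
v4: (4,-2.5) → rotate → (1.63608,-4.42417) → ×s → (2.22915,-6.02793) → (2.23,-6.03)
v5: (2.5,4.5) → rotate → (4.72993,2.03169) → ×s → (6.44453,2.76818) → (6.44,2.77)
v6: (0,5) → rotate → (3.05764,3.95612) → ×s → (4.16603,5.39021) → (4.17,5.39)

Cross-section at z=7.25: (-0.44,7.23) (-4.48,0.88) (1.81,-6.57) (2.23,-6.03) (6.44,2.77) (4.17,5.39)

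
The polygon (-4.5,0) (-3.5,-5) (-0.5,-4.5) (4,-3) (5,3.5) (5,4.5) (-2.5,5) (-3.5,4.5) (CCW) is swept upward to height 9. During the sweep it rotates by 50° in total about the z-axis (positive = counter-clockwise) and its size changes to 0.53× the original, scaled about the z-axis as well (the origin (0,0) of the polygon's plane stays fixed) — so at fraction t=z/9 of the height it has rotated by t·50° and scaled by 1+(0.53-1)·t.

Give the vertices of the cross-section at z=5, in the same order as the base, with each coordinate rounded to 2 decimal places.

Cross-section at z=5: (-2.94,-1.55) (-0.57,-4.47) (1.22,-3.11) (3.65,-0.58) (2.06,4.01) (1.72,4.66) (-3.36,2.41) (-3.84,1.74)

t = z/height = 5/9 = 0.555556
s = 1 + (scale-1)·z/height = 1 + (0.53-1)·5/9 = 0.738889
θ = twist·z/height = 50°·5/9 = 27.7778° = 0.484814 rad
cos θ = 0.884762, sin θ = 0.466044 (intermediates below are computed at full precision and shown rounded to 5 d.p.)
v1: (-4.5,0) → rotate → (-3.98143,-2.09720) → ×s → (-2.94183,-1.54959) → (-2.94,-1.55)
v2: (-3.5,-5) → rotate → (-0.76645,-6.05496) → ×s → (-0.56632,-4.47394) → (-0.57,-4.47)
v3: (-0.5,-4.5) → rotate → (1.65481,-4.21445) → ×s → (1.22272,-3.11401) → (1.22,-3.11)
v4: (4,-3) → rotate → (4.93718,-0.79011) → ×s → (3.64803,-0.58380) → (3.65,-0.58)
v5: (5,3.5) → rotate → (2.79266,5.42688) → ×s → (2.06346,4.00986) → (2.06,4.01)
v6: (5,4.5) → rotate → (2.32661,6.31165) → ×s → (1.71911,4.66360) → (1.72,4.66)
v7: (-2.5,5) → rotate → (-4.54212,3.25870) → ×s → (-3.35612,2.40782) → (-3.36,2.41)
v8: (-3.5,4.5) → rotate → (-5.19386,2.35028) → ×s → (-3.83769,1.73659) → (-3.84,1.74)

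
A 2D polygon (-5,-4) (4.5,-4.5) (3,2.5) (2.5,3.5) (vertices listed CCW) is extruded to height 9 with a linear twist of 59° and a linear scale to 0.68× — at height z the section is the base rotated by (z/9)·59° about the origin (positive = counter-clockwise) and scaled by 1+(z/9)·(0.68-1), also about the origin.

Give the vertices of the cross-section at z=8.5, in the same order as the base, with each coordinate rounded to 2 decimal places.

Cross-section at z=8.5: (0.34,-4.45) (4.36,0.83) (-0.26,2.71) (-1.04,2.82)

t = z/height = 8.5/9 = 0.944444
s = 1 + (scale-1)·z/height = 1 + (0.68-1)·8.5/9 = 0.697778
θ = twist·z/height = 59°·8.5/9 = 55.7222° = 0.972536 rad
cos θ = 0.563206, sin θ = 0.826317 (intermediates below are computed at full precision and shown rounded to 5 d.p.)
v1: (-5,-4) → rotate → (0.48924,-6.38441) → ×s → (0.34138,-4.45490) → (0.34,-4.45)
v2: (4.5,-4.5) → rotate → (6.25285,1.18400) → ×s → (4.36310,0.82617) → (4.36,0.83)
v3: (3,2.5) → rotate → (-0.37618,3.88696) → ×s → (-0.26249,2.71224) → (-0.26,2.71)
v4: (2.5,3.5) → rotate → (-1.48409,4.03701) → ×s → (-1.03557,2.81694) → (-1.04,2.82)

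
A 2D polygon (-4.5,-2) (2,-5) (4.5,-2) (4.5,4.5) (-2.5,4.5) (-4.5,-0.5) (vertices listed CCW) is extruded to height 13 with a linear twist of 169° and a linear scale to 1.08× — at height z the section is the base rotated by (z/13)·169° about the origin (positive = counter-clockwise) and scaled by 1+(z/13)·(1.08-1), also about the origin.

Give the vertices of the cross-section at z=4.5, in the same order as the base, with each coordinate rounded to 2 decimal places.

t = z/height = 4.5/13 = 0.346154
s = 1 + (scale-1)·z/height = 1 + (1.08-1)·4.5/13 = 1.027692
θ = twist·z/height = 169°·4.5/13 = 58.5000° = 1.021018 rad
cos θ = 0.522499, sin θ = 0.852640 (intermediates below are computed at full precision and shown rounded to 5 d.p.)
v1: (-4.5,-2) → rotate → (-0.64596,-4.88188) → ×s → (-0.66385,-5.01707) → (-0.66,-5.02)
v2: (2,-5) → rotate → (5.30820,-0.90721) → ×s → (5.45519,-0.93234) → (5.46,-0.93)
v3: (4.5,-2) → rotate → (4.05652,2.79188) → ×s → (4.16886,2.86920) → (4.17,2.87)
v4: (4.5,4.5) → rotate → (-1.48564,6.18812) → ×s → (-1.52678,6.35949) → (-1.53,6.36)
v5: (-2.5,4.5) → rotate → (-5.14313,0.21964) → ×s → (-5.28555,0.22573) → (-5.29,0.23)
v6: (-4.5,-0.5) → rotate → (-1.92492,-4.09813) → ×s → (-1.97823,-4.21162) → (-1.98,-4.21)

Cross-section at z=4.5: (-0.66,-5.02) (5.46,-0.93) (4.17,2.87) (-1.53,6.36) (-5.29,0.23) (-1.98,-4.21)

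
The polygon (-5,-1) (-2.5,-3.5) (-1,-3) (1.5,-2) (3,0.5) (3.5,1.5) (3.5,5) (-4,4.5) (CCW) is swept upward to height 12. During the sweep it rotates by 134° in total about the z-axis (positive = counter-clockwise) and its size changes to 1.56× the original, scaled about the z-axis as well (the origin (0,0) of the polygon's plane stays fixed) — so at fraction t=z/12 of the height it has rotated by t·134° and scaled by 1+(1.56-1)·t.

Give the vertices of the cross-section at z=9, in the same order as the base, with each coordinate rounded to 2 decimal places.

Cross-section at z=9: (2.69,-6.72) (5.53,-2.58) (4.45,-0.62) (2.40,2.61) (-1.47,4.06) (-3.00,4.50) (-7.89,3.59) (-5.25,-6.75)

t = z/height = 9/12 = 0.75
s = 1 + (scale-1)·z/height = 1 + (1.56-1)·9/12 = 1.420000
θ = twist·z/height = 134°·9/12 = 100.5000° = 1.754056 rad
cos θ = -0.182236, sin θ = 0.983255 (intermediates below are computed at full precision and shown rounded to 5 d.p.)
v1: (-5,-1) → rotate → (1.89443,-4.73404) → ×s → (2.69009,-6.72234) → (2.69,-6.72)
v2: (-2.5,-3.5) → rotate → (3.89698,-1.82031) → ×s → (5.53371,-2.58484) → (5.53,-2.58)
v3: (-1,-3) → rotate → (3.13200,-0.43655) → ×s → (4.44744,-0.61990) → (4.45,-0.62)
v4: (1.5,-2) → rotate → (1.69316,1.83935) → ×s → (2.40428,2.61188) → (2.40,2.61)
v5: (3,0.5) → rotate → (-1.03833,2.85865) → ×s → (-1.47443,4.05928) → (-1.47,4.06)
v6: (3.5,1.5) → rotate → (-2.11271,3.16804) → ×s → (-3.00004,4.49862) → (-3.00,4.50)
v7: (3.5,5) → rotate → (-5.55410,2.53021) → ×s → (-7.88682,3.59290) → (-7.89,3.59)
v8: (-4,4.5) → rotate → (-3.69570,-4.75308) → ×s → (-5.24790,-6.74937) → (-5.25,-6.75)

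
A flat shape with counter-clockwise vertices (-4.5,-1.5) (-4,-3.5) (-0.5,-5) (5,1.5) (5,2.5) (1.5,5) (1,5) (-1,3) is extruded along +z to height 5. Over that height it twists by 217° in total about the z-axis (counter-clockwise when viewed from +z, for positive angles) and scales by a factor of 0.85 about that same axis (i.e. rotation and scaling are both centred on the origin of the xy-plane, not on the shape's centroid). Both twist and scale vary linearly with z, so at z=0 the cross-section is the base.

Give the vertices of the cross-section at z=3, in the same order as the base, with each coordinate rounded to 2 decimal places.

Cross-section at z=3: (3.69,-2.25) (4.78,-0.72) (3.77,2.59) (-3.98,2.59) (-4.67,2.01) (-4.36,-1.89) (-4.06,-2.24) (-1.50,-2.46)

t = z/height = 3/5 = 0.6
s = 1 + (scale-1)·z/height = 1 + (0.85-1)·3/5 = 0.910000
θ = twist·z/height = 217°·3/5 = 130.2000° = 2.272419 rad
cos θ = -0.645458, sin θ = 0.763796 (intermediates below are computed at full precision and shown rounded to 5 d.p.)
v1: (-4.5,-1.5) → rotate → (4.05025,-2.46890) → ×s → (3.68573,-2.24669) → (3.69,-2.25)
v2: (-4,-3.5) → rotate → (5.25512,-0.79608) → ×s → (4.78216,-0.72443) → (4.78,-0.72)
v3: (-0.5,-5) → rotate → (4.14171,2.84539) → ×s → (3.76896,2.58931) → (3.77,2.59)
v4: (5,1.5) → rotate → (-4.37298,2.85079) → ×s → (-3.97941,2.59422) → (-3.98,2.59)
v5: (5,2.5) → rotate → (-5.13678,2.20534) → ×s → (-4.67447,2.00686) → (-4.67,2.01)
v6: (1.5,5) → rotate → (-4.78717,-2.08159) → ×s → (-4.35632,-1.89425) → (-4.36,-1.89)
v7: (1,5) → rotate → (-4.46444,-2.46349) → ×s → (-4.06264,-2.24178) → (-4.06,-2.24)
v8: (-1,3) → rotate → (-1.64593,-2.70017) → ×s → (-1.49780,-2.45715) → (-1.50,-2.46)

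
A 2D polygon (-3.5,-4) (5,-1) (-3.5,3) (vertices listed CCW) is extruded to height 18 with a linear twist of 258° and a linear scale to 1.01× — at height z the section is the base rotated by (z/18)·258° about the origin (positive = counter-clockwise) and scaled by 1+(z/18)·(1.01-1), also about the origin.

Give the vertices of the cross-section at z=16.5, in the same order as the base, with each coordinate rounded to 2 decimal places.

t = z/height = 16.5/18 = 0.916667
s = 1 + (scale-1)·z/height = 1 + (1.01-1)·16.5/18 = 1.009167
θ = twist·z/height = 258°·16.5/18 = 236.5000° = 4.127704 rad
cos θ = -0.551937, sin θ = -0.833886 (intermediates below are computed at full precision and shown rounded to 5 d.p.)
v1: (-3.5,-4) → rotate → (-1.40376,5.12635) → ×s → (-1.41663,5.17334) → (-1.42,5.17)
v2: (5,-1) → rotate → (-3.59357,-3.61749) → ×s → (-3.62651,-3.65065) → (-3.63,-3.65)
v3: (-3.5,3) → rotate → (4.43344,1.26279) → ×s → (4.47408,1.27436) → (4.47,1.27)

Cross-section at z=16.5: (-1.42,5.17) (-3.63,-3.65) (4.47,1.27)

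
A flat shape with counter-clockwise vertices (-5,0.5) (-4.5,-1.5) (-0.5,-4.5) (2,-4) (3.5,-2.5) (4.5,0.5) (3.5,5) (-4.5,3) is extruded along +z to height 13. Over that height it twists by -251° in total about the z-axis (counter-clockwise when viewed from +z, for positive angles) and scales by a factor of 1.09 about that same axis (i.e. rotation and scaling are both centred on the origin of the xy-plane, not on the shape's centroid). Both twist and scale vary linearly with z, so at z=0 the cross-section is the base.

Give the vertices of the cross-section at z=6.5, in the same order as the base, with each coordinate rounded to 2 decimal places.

t = z/height = 6.5/13 = 0.5
s = 1 + (scale-1)·z/height = 1 + (1.09-1)·6.5/13 = 1.045000
θ = twist·z/height = -251°·6.5/13 = -125.5000° = -2.190388 rad
cos θ = -0.580703, sin θ = -0.814116 (intermediates below are computed at full precision and shown rounded to 5 d.p.)
v1: (-5,0.5) → rotate → (3.31057,3.78023) → ×s → (3.45955,3.95034) → (3.46,3.95)
v2: (-4.5,-1.5) → rotate → (1.39199,4.53457) → ×s → (1.45463,4.73863) → (1.45,4.74)
v3: (-0.5,-4.5) → rotate → (-3.37317,3.02022) → ×s → (-3.52496,3.15613) → (-3.52,3.16)
v4: (2,-4) → rotate → (-4.41787,0.69458) → ×s → (-4.61667,0.72584) → (-4.62,0.73)
v5: (3.5,-2.5) → rotate → (-4.06775,-1.39765) → ×s → (-4.25080,-1.46054) → (-4.25,-1.46)
v6: (4.5,0.5) → rotate → (-2.20611,-3.95387) → ×s → (-2.30538,-4.13180) → (-2.31,-4.13)
v7: (3.5,5) → rotate → (2.03812,-5.75292) → ×s → (2.12983,-6.01180) → (2.13,-6.01)
v8: (-4.5,3) → rotate → (5.05551,1.92141) → ×s → (5.28301,2.00787) → (5.28,2.01)

Cross-section at z=6.5: (3.46,3.95) (1.45,4.74) (-3.52,3.16) (-4.62,0.73) (-4.25,-1.46) (-2.31,-4.13) (2.13,-6.01) (5.28,2.01)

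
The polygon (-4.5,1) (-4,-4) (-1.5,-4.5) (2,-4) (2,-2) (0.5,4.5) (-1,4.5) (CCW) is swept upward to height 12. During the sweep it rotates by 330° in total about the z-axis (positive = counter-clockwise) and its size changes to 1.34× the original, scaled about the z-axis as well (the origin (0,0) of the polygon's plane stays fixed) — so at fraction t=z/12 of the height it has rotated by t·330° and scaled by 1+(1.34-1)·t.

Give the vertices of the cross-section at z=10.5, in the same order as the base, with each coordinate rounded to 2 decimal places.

t = z/height = 10.5/12 = 0.875
s = 1 + (scale-1)·z/height = 1 + (1.34-1)·10.5/12 = 1.297500
θ = twist·z/height = 330°·10.5/12 = 288.7500° = 5.039638 rad
cos θ = 0.321439, sin θ = -0.946930 (intermediates below are computed at full precision and shown rounded to 5 d.p.)
v1: (-4.5,1) → rotate → (-0.49955,4.58263) → ×s → (-0.64816,5.94596) → (-0.65,5.95)
v2: (-4,-4) → rotate → (-5.07348,2.50196) → ×s → (-6.58284,3.24630) → (-6.58,3.25)
v3: (-1.5,-4.5) → rotate → (-4.74334,-0.02608) → ×s → (-6.15449,-0.03384) → (-6.15,-0.03)
v4: (2,-4) → rotate → (-3.14484,-3.17962) → ×s → (-4.08043,-4.12555) → (-4.08,-4.13)
v5: (2,-2) → rotate → (-1.25098,-2.53674) → ×s → (-1.62315,-3.29142) → (-1.62,-3.29)
v6: (0.5,4.5) → rotate → (4.42191,0.97301) → ×s → (5.73742,1.26248) → (5.74,1.26)
v7: (-1,4.5) → rotate → (3.93975,2.39341) → ×s → (5.11182,3.10545) → (5.11,3.11)

Cross-section at z=10.5: (-0.65,5.95) (-6.58,3.25) (-6.15,-0.03) (-4.08,-4.13) (-1.62,-3.29) (5.74,1.26) (5.11,3.11)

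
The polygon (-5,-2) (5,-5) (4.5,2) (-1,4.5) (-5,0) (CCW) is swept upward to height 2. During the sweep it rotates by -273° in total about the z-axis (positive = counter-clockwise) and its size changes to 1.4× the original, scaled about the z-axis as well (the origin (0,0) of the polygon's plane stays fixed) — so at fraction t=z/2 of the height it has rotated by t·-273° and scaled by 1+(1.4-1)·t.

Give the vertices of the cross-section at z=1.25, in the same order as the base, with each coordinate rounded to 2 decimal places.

t = z/height = 1.25/2 = 0.625
s = 1 + (scale-1)·z/height = 1 + (1.4-1)·1.25/2 = 1.250000
θ = twist·z/height = -273°·1.25/2 = -170.6250° = -2.977968 rad
cos θ = -0.986643, sin θ = -0.162895 (intermediates below are computed at full precision and shown rounded to 5 d.p.)
v1: (-5,-2) → rotate → (4.60743,2.78776) → ×s → (5.75928,3.48471) → (5.76,3.48)
v2: (5,-5) → rotate → (-5.74769,4.11874) → ×s → (-7.18462,5.14842) → (-7.18,5.15)
v3: (4.5,2) → rotate → (-4.11410,-2.70632) → ×s → (-5.14263,-3.38290) → (-5.14,-3.38)
v4: (-1,4.5) → rotate → (1.71967,-4.27700) → ×s → (2.14959,-5.34625) → (2.15,-5.35)
v5: (-5,0) → rotate → (4.93322,0.81448) → ×s → (6.16652,1.01810) → (6.17,1.02)

Cross-section at z=1.25: (5.76,3.48) (-7.18,5.15) (-5.14,-3.38) (2.15,-5.35) (6.17,1.02)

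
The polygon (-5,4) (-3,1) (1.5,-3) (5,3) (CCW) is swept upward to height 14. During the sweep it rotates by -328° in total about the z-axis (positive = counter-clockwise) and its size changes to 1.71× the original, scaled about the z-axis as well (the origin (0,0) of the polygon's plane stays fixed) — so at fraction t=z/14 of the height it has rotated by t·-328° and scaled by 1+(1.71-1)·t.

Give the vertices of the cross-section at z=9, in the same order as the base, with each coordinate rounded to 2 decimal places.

t = z/height = 9/14 = 0.642857
s = 1 + (scale-1)·z/height = 1 + (1.71-1)·9/14 = 1.456429
θ = twist·z/height = -328°·9/14 = -210.8571° = -3.680151 rad
cos θ = -0.858449, sin θ = 0.512899 (intermediates below are computed at full precision and shown rounded to 5 d.p.)
v1: (-5,4) → rotate → (2.24065,-5.99829) → ×s → (3.26334,-8.73608) → (3.26,-8.74)
v2: (-3,1) → rotate → (2.06245,-2.39715) → ×s → (3.00381,-3.49127) → (3.00,-3.49)
v3: (1.5,-3) → rotate → (0.25102,3.34470) → ×s → (0.36560,4.87131) → (0.37,4.87)
v4: (5,3) → rotate → (-5.83094,-0.01085) → ×s → (-8.49235,-0.01580) → (-8.49,-0.02)

Cross-section at z=9: (3.26,-8.74) (3.00,-3.49) (0.37,4.87) (-8.49,-0.02)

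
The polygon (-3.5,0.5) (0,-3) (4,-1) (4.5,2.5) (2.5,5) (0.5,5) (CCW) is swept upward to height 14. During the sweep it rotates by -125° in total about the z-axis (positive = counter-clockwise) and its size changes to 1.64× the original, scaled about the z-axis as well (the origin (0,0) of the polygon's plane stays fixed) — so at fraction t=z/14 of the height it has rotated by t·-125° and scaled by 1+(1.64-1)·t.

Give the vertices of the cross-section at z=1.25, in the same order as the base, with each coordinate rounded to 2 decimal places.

t = z/height = 1.25/14 = 0.0892857
s = 1 + (scale-1)·z/height = 1 + (1.64-1)·1.25/14 = 1.057143
θ = twist·z/height = -125°·1.25/14 = -11.1607° = -0.194791 rad
cos θ = 0.981088, sin θ = -0.193562 (intermediates below are computed at full precision and shown rounded to 5 d.p.)
v1: (-3.5,0.5) → rotate → (-3.33703,1.16801) → ×s → (-3.52771,1.23475) → (-3.53,1.23)
v2: (0,-3) → rotate → (-0.58069,-2.94326) → ×s → (-0.61387,-3.11145) → (-0.61,-3.11)
v3: (4,-1) → rotate → (3.73079,-1.75533) → ×s → (3.94398,-1.85564) → (3.94,-1.86)
v4: (4.5,2.5) → rotate → (4.89880,1.58169) → ×s → (5.17873,1.67208) → (5.18,1.67)
v5: (2.5,5) → rotate → (3.42053,4.42154) → ×s → (3.61599,4.67420) → (3.62,4.67)
v6: (0.5,5) → rotate → (1.45835,4.80866) → ×s → (1.54169,5.08344) → (1.54,5.08)

Cross-section at z=1.25: (-3.53,1.23) (-0.61,-3.11) (3.94,-1.86) (5.18,1.67) (3.62,4.67) (1.54,5.08)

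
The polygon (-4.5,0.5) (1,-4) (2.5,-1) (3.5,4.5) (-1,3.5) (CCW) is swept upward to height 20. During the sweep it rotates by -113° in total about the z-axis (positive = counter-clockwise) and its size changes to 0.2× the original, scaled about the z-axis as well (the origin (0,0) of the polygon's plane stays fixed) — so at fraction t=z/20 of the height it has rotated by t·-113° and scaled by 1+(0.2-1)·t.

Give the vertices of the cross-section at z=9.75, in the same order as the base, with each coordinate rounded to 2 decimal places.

t = z/height = 9.75/20 = 0.4875
s = 1 + (scale-1)·z/height = 1 + (0.2-1)·9.75/20 = 0.610000
θ = twist·z/height = -113°·9.75/20 = -55.0875° = -0.961458 rad
cos θ = 0.572325, sin θ = -0.820027 (intermediates below are computed at full precision and shown rounded to 5 d.p.)
v1: (-4.5,0.5) → rotate → (-2.16545,3.97628) → ×s → (-1.32092,2.42553) → (-1.32,2.43)
v2: (1,-4) → rotate → (-2.70778,-3.10933) → ×s → (-1.65175,-1.89669) → (-1.65,-1.90)
v3: (2.5,-1) → rotate → (0.61078,-2.62239) → ×s → (0.37258,-1.59966) → (0.37,-1.60)
v4: (3.5,4.5) → rotate → (5.69326,-0.29463) → ×s → (3.47289,-0.17973) → (3.47,-0.18)
v5: (-1,3.5) → rotate → (2.29777,2.82316) → ×s → (1.40164,1.72213) → (1.40,1.72)

Cross-section at z=9.75: (-1.32,2.43) (-1.65,-1.90) (0.37,-1.60) (3.47,-0.18) (1.40,1.72)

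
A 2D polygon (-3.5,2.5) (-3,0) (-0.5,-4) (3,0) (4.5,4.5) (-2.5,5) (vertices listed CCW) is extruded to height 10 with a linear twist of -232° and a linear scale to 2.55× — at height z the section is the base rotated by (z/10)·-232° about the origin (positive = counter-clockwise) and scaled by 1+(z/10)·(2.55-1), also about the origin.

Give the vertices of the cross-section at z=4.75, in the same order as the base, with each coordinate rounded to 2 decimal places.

t = z/height = 4.75/10 = 0.475
s = 1 + (scale-1)·z/height = 1 + (2.55-1)·4.75/10 = 1.736250
θ = twist·z/height = -232°·4.75/10 = -110.2000° = -1.923353 rad
cos θ = -0.345298, sin θ = -0.938493 (intermediates below are computed at full precision and shown rounded to 5 d.p.)
v1: (-3.5,2.5) → rotate → (3.55478,2.42148) → ×s → (6.17198,4.20429) → (6.17,4.20)
v2: (-3,0) → rotate → (1.03589,2.81548) → ×s → (1.79857,4.88838) → (1.80,4.89)
v3: (-0.5,-4) → rotate → (-3.58132,1.85044) → ×s → (-6.21807,3.21283) → (-6.22,3.21)
v4: (3,0) → rotate → (-1.03589,-2.81548) → ×s → (-1.79857,-4.88838) → (-1.80,-4.89)
v5: (4.5,4.5) → rotate → (2.66938,-5.77706) → ×s → (4.63471,-10.03042) → (4.63,-10.03)
v6: (-2.5,5) → rotate → (5.55571,0.61974) → ×s → (9.64610,1.07603) → (9.65,1.08)

Cross-section at z=4.75: (6.17,4.20) (1.80,4.89) (-6.22,3.21) (-1.80,-4.89) (4.63,-10.03) (9.65,1.08)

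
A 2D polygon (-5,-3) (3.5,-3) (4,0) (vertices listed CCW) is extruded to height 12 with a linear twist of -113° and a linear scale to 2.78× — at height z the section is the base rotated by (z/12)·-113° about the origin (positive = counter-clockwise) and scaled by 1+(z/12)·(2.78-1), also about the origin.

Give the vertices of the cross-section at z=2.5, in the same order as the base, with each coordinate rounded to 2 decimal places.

Cross-section at z=2.5: (-7.93,-1.03) (2.76,-5.69) (5.03,-2.19)

t = z/height = 2.5/12 = 0.208333
s = 1 + (scale-1)·z/height = 1 + (2.78-1)·2.5/12 = 1.370833
θ = twist·z/height = -113°·2.5/12 = -23.5417° = -0.410880 rad
cos θ = 0.916770, sin θ = -0.399416 (intermediates below are computed at full precision and shown rounded to 5 d.p.)
v1: (-5,-3) → rotate → (-5.78210,-0.75323) → ×s → (-7.92629,-1.03255) → (-7.93,-1.03)
v2: (3.5,-3) → rotate → (2.01045,-4.14827) → ×s → (2.75599,-5.68658) → (2.76,-5.69)
v3: (4,0) → rotate → (3.66708,-1.59766) → ×s → (5.02695,-2.19013) → (5.03,-2.19)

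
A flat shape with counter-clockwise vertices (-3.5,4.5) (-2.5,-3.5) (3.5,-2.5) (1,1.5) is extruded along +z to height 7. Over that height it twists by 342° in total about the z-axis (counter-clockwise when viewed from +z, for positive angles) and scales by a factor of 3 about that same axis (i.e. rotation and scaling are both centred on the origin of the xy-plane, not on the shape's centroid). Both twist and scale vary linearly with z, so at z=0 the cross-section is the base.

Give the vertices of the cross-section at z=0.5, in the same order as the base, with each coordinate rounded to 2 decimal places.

t = z/height = 0.5/7 = 0.0714286
s = 1 + (scale-1)·z/height = 1 + (3-1)·0.5/7 = 1.142857
θ = twist·z/height = 342°·0.5/7 = 24.4286° = 0.426359 rad
cos θ = 0.910478, sin θ = 0.413559 (intermediates below are computed at full precision and shown rounded to 5 d.p.)
v1: (-3.5,4.5) → rotate → (-5.04768,2.64969) → ×s → (-5.76878,3.02822) → (-5.77,3.03)
v2: (-2.5,-3.5) → rotate → (-0.82874,-4.22057) → ×s → (-0.94713,-4.82351) → (-0.95,-4.82)
v3: (3.5,-2.5) → rotate → (4.22057,-0.82874) → ×s → (4.82351,-0.94713) → (4.82,-0.95)
v4: (1,1.5) → rotate → (0.29014,1.77927) → ×s → (0.33159,2.03346) → (0.33,2.03)

Cross-section at z=0.5: (-5.77,3.03) (-0.95,-4.82) (4.82,-0.95) (0.33,2.03)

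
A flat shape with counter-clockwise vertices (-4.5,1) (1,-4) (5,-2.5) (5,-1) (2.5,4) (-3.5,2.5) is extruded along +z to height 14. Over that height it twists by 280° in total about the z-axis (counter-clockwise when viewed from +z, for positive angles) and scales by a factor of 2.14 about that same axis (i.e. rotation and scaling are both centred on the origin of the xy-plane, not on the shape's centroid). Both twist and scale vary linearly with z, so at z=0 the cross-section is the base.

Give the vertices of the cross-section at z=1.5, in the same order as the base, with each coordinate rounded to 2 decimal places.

Cross-section at z=1.5: (-4.93,-1.55) (3.22,-3.33) (6.26,0.38) (5.42,1.83) (0.19,5.29) (-4.80,0.47)

t = z/height = 1.5/14 = 0.107143
s = 1 + (scale-1)·z/height = 1 + (2.14-1)·1.5/14 = 1.122143
θ = twist·z/height = 280°·1.5/14 = 30.0000° = 0.523599 rad
cos θ = 0.866025, sin θ = 0.500000 (intermediates below are computed at full precision and shown rounded to 5 d.p.)
v1: (-4.5,1) → rotate → (-4.39711,-1.38397) → ×s → (-4.93419,-1.55302) → (-4.93,-1.55)
v2: (1,-4) → rotate → (2.86603,-2.96410) → ×s → (3.21609,-3.32615) → (3.22,-3.33)
v3: (5,-2.5) → rotate → (5.58013,0.33494) → ×s → (6.26170,0.37585) → (6.26,0.38)
v4: (5,-1) → rotate → (4.83013,1.63397) → ×s → (5.42009,1.83355) → (5.42,1.83)
v5: (2.5,4) → rotate → (0.16506,4.71410) → ×s → (0.18522,5.28990) → (0.19,5.29)
v6: (-3.5,2.5) → rotate → (-4.28109,0.41506) → ×s → (-4.80399,0.46576) → (-4.80,0.47)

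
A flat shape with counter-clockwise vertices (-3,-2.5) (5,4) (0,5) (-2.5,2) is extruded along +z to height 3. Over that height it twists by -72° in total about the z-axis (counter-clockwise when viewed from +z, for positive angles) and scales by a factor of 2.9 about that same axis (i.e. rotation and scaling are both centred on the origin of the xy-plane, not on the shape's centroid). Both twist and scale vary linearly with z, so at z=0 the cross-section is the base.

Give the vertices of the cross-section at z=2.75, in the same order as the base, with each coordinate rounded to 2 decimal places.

Cross-section at z=2.75: (-9.61,4.73) (15.59,-8.06) (12.52,5.58) (2.22,8.49)

t = z/height = 2.75/3 = 0.916667
s = 1 + (scale-1)·z/height = 1 + (2.9-1)·2.75/3 = 2.741667
θ = twist·z/height = -72°·2.75/3 = -66.0000° = -1.151917 rad
cos θ = 0.406737, sin θ = -0.913545 (intermediates below are computed at full precision and shown rounded to 5 d.p.)
v1: (-3,-2.5) → rotate → (-3.50407,1.72379) → ×s → (-9.60700,4.72607) → (-9.61,4.73)
v2: (5,4) → rotate → (5.68787,-2.94078) → ×s → (15.59423,-8.06264) → (15.59,-8.06)
v3: (0,5) → rotate → (4.56773,2.03368) → ×s → (12.52319,5.57568) → (12.52,5.58)
v4: (-2.5,2) → rotate → (0.81025,3.09734) → ×s → (2.22143,8.49187) → (2.22,8.49)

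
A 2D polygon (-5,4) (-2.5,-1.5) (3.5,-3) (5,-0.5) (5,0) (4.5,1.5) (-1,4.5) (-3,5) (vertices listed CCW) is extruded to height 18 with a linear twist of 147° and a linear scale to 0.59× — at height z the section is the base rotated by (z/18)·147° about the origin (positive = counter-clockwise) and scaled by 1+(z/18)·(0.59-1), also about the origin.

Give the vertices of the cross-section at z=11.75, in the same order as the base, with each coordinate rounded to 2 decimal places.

t = z/height = 11.75/18 = 0.652778
s = 1 + (scale-1)·z/height = 1 + (0.59-1)·11.75/18 = 0.732361
θ = twist·z/height = 147°·11.75/18 = 95.9583° = 1.674789 rad
cos θ = -0.103805, sin θ = 0.994598 (intermediates below are computed at full precision and shown rounded to 5 d.p.)
v1: (-5,4) → rotate → (-3.45936,-5.38821) → ×s → (-2.53350,-3.94611) → (-2.53,-3.95)
v2: (-2.5,-1.5) → rotate → (1.75141,-2.33079) → ×s → (1.28266,-1.70698) → (1.28,-1.71)
v3: (3.5,-3) → rotate → (2.62047,3.79251) → ×s → (1.91913,2.77748) → (1.92,2.78)
v4: (5,-0.5) → rotate → (-0.02173,5.02489) → ×s → (-0.01591,3.68003) → (-0.02,3.68)
v5: (5,0) → rotate → (-0.51903,4.97299) → ×s → (-0.38011,3.64202) → (-0.38,3.64)
v6: (4.5,1.5) → rotate → (-1.95902,4.31998) → ×s → (-1.43471,3.16379) → (-1.43,3.16)
v7: (-1,4.5) → rotate → (-4.37188,-1.46172) → ×s → (-3.20180,-1.07051) → (-3.20,-1.07)
v8: (-3,5) → rotate → (-4.66157,-3.50282) → ×s → (-3.41395,-2.56533) → (-3.41,-2.57)

Cross-section at z=11.75: (-2.53,-3.95) (1.28,-1.71) (1.92,2.78) (-0.02,3.68) (-0.38,3.64) (-1.43,3.16) (-3.20,-1.07) (-3.41,-2.57)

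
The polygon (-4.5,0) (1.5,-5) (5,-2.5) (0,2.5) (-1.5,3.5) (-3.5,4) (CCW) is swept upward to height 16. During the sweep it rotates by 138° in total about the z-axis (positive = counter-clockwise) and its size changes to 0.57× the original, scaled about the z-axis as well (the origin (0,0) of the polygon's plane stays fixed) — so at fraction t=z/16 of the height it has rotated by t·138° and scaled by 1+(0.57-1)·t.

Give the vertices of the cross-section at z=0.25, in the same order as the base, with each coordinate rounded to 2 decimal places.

t = z/height = 0.25/16 = 0.015625
s = 1 + (scale-1)·z/height = 1 + (0.57-1)·0.25/16 = 0.993281
θ = twist·z/height = 138°·0.25/16 = 2.1563° = 0.037634 rad
cos θ = 0.999292, sin θ = 0.037625 (intermediates below are computed at full precision and shown rounded to 5 d.p.)
v1: (-4.5,0) → rotate → (-4.49681,-0.16931) → ×s → (-4.46660,-0.16817) → (-4.47,-0.17)
v2: (1.5,-5) → rotate → (1.68706,-4.94002) → ×s → (1.67573,-4.90683) → (1.68,-4.91)
v3: (5,-2.5) → rotate → (5.09052,-2.31011) → ×s → (5.05632,-2.29458) → (5.06,-2.29)
v4: (0,2.5) → rotate → (-0.09406,2.49823) → ×s → (-0.09343,2.48144) → (-0.09,2.48)
v5: (-1.5,3.5) → rotate → (-1.63062,3.44108) → ×s → (-1.61967,3.41796) → (-1.62,3.42)
v6: (-3.5,4) → rotate → (-3.64802,3.86548) → ×s → (-3.62351,3.83951) → (-3.62,3.84)

Cross-section at z=0.25: (-4.47,-0.17) (1.68,-4.91) (5.06,-2.29) (-0.09,2.48) (-1.62,3.42) (-3.62,3.84)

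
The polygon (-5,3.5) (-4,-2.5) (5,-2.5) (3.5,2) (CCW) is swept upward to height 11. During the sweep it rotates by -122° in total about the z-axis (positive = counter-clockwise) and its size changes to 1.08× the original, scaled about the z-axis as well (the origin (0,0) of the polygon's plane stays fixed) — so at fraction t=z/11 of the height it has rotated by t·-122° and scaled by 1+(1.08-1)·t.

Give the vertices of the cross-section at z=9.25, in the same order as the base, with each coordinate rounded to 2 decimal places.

Cross-section at z=9.25: (4.81,4.39) (-1.67,4.75) (-3.77,-4.63) (1.27,-4.11)

t = z/height = 9.25/11 = 0.840909
s = 1 + (scale-1)·z/height = 1 + (1.08-1)·9.25/11 = 1.067273
θ = twist·z/height = -122°·9.25/11 = -102.5909° = -1.790549 rad
cos θ = -0.217988, sin θ = -0.975951 (intermediates below are computed at full precision and shown rounded to 5 d.p.)
v1: (-5,3.5) → rotate → (4.50577,4.11680) → ×s → (4.80889,4.39375) → (4.81,4.39)
v2: (-4,-2.5) → rotate → (-1.56792,4.44878) → ×s → (-1.67340,4.74806) → (-1.67,4.75)
v3: (5,-2.5) → rotate → (-3.52982,-4.33479) → ×s → (-3.76728,-4.62640) → (-3.77,-4.63)
v4: (3.5,2) → rotate → (1.18894,-3.85181) → ×s → (1.26893,-4.11093) → (1.27,-4.11)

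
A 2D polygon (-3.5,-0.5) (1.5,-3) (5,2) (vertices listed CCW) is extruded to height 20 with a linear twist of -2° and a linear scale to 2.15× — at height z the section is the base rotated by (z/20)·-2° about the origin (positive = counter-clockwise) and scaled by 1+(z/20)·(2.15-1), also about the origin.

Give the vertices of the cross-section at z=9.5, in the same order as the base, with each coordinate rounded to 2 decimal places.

t = z/height = 9.5/20 = 0.475
s = 1 + (scale-1)·z/height = 1 + (2.15-1)·9.5/20 = 1.546250
θ = twist·z/height = -2°·9.5/20 = -0.9500° = -0.016581 rad
cos θ = 0.999863, sin θ = -0.016580 (intermediates below are computed at full precision and shown rounded to 5 d.p.)
v1: (-3.5,-0.5) → rotate → (-3.50781,-0.44190) → ×s → (-5.42395,-0.68329) → (-5.42,-0.68)
v2: (1.5,-3) → rotate → (1.45005,-3.02446) → ×s → (2.24215,-4.67657) → (2.24,-4.68)
v3: (5,2) → rotate → (5.03247,1.91683) → ×s → (7.78146,2.96389) → (7.78,2.96)

Cross-section at z=9.5: (-5.42,-0.68) (2.24,-4.68) (7.78,2.96)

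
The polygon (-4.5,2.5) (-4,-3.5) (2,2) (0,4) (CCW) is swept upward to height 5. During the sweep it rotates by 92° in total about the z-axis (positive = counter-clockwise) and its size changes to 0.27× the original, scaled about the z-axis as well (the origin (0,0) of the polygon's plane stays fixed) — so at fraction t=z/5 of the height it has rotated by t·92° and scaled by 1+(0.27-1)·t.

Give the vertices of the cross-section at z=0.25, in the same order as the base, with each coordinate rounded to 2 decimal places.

Cross-section at z=0.25: (-4.51,2.05) (-3.57,-3.67) (1.77,2.08) (-0.31,3.84)

t = z/height = 0.25/5 = 0.05
s = 1 + (scale-1)·z/height = 1 + (0.27-1)·0.25/5 = 0.963500
θ = twist·z/height = 92°·0.25/5 = 4.6000° = 0.080285 rad
cos θ = 0.996779, sin θ = 0.080199 (intermediates below are computed at full precision and shown rounded to 5 d.p.)
v1: (-4.5,2.5) → rotate → (-4.68600,2.13105) → ×s → (-4.51496,2.05327) → (-4.51,2.05)
v2: (-4,-3.5) → rotate → (-3.70642,-3.80952) → ×s → (-3.57113,-3.67047) → (-3.57,-3.67)
v3: (2,2) → rotate → (1.83316,2.15396) → ×s → (1.76625,2.07534) → (1.77,2.08)
v4: (0,4) → rotate → (-0.32080,3.98712) → ×s → (-0.30909,3.84159) → (-0.31,3.84)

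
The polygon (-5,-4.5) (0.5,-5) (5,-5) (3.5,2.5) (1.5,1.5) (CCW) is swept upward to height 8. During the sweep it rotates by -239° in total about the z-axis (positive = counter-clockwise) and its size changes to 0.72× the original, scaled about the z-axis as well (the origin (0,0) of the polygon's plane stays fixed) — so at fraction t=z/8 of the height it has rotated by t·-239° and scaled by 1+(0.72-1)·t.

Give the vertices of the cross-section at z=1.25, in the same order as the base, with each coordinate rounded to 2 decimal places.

Cross-section at z=1.25: (-6.41,-0.52) (-2.52,-4.09) (0.90,-6.70) (4.11,-0.13) (2.01,0.27)

t = z/height = 1.25/8 = 0.15625
s = 1 + (scale-1)·z/height = 1 + (0.72-1)·1.25/8 = 0.956250
θ = twist·z/height = -239°·1.25/8 = -37.3438° = -0.651771 rad
cos θ = 0.795011, sin θ = -0.606596 (intermediates below are computed at full precision and shown rounded to 5 d.p.)
v1: (-5,-4.5) → rotate → (-6.70473,-0.54457) → ×s → (-6.41140,-0.52074) → (-6.41,-0.52)
v2: (0.5,-5) → rotate → (-2.63547,-4.27835) → ×s → (-2.52017,-4.09117) → (-2.52,-4.09)
v3: (5,-5) → rotate → (0.94207,-7.00803) → ×s → (0.90086,-6.70143) → (0.90,-6.70)
v4: (3.5,2.5) → rotate → (4.29903,-0.13556) → ×s → (4.11094,-0.12963) → (4.11,-0.13)
v5: (1.5,1.5) → rotate → (2.10241,0.28262) → ×s → (2.01043,0.27026) → (2.01,0.27)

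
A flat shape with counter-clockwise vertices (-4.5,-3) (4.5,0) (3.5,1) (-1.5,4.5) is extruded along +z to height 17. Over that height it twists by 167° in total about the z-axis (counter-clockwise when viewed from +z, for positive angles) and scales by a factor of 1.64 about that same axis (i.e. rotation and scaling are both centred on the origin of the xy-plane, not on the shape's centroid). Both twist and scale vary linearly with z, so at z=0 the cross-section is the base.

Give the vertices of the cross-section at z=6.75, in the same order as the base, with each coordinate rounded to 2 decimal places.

t = z/height = 6.75/17 = 0.397059
s = 1 + (scale-1)·z/height = 1 + (1.64-1)·6.75/17 = 1.254118
θ = twist·z/height = 167°·6.75/17 = 66.3088° = 1.157307 rad
cos θ = 0.401807, sin θ = 0.915724 (intermediates below are computed at full precision and shown rounded to 5 d.p.)
v1: (-4.5,-3) → rotate → (0.93904,-5.32618) → ×s → (1.17767,-6.67966) → (1.18,-6.68)
v2: (4.5,0) → rotate → (1.80813,4.12076) → ×s → (2.26761,5.16792) → (2.27,5.17)
v3: (3.5,1) → rotate → (0.49060,3.60684) → ×s → (0.61527,4.52340) → (0.62,4.52)
v4: (-1.5,4.5) → rotate → (-4.72347,0.43454) → ×s → (-5.92379,0.54497) → (-5.92,0.54)

Cross-section at z=6.75: (1.18,-6.68) (2.27,5.17) (0.62,4.52) (-5.92,0.54)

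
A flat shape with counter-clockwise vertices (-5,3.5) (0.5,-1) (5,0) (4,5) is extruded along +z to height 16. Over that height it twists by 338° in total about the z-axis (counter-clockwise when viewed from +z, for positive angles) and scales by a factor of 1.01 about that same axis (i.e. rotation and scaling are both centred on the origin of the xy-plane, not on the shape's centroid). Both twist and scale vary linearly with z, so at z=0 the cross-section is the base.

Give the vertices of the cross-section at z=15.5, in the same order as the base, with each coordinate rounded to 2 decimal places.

Cross-section at z=15.5: (-2.35,5.70) (-0.12,-1.12) (4.25,-2.72) (6.12,2.08)

t = z/height = 15.5/16 = 0.96875
s = 1 + (scale-1)·z/height = 1 + (1.01-1)·15.5/16 = 1.009688
θ = twist·z/height = 338°·15.5/16 = 327.4375° = 5.714862 rad
cos θ = 0.842805, sin θ = -0.538219 (intermediates below are computed at full precision and shown rounded to 5 d.p.)
v1: (-5,3.5) → rotate → (-2.33026,5.64091) → ×s → (-2.35283,5.69556) → (-2.35,5.70)
v2: (0.5,-1) → rotate → (-0.11682,-1.11191) → ×s → (-0.11795,-1.12269) → (-0.12,-1.12)
v3: (5,0) → rotate → (4.21402,-2.69110) → ×s → (4.25485,-2.71717) → (4.25,-2.72)
v4: (4,5) → rotate → (6.06232,2.06115) → ×s → (6.12104,2.08111) → (6.12,2.08)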